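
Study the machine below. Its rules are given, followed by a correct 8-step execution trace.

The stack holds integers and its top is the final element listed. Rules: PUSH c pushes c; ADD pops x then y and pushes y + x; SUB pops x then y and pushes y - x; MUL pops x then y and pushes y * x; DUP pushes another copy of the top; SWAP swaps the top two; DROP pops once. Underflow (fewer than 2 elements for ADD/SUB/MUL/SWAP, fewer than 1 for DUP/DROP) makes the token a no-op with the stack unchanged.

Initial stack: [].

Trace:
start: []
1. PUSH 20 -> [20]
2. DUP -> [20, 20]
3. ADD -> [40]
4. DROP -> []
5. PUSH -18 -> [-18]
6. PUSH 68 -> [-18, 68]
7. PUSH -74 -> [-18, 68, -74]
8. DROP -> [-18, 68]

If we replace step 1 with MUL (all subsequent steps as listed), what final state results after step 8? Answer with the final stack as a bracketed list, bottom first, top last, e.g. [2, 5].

(re-executing from step 1 with the substitution; state before step 1: [])
1. MUL -> []
2. DUP -> []
3. ADD -> []
4. DROP -> []
5. PUSH -18 -> [-18]
6. PUSH 68 -> [-18, 68]
7. PUSH -74 -> [-18, 68, -74]
8. DROP -> [-18, 68]

[-18, 68]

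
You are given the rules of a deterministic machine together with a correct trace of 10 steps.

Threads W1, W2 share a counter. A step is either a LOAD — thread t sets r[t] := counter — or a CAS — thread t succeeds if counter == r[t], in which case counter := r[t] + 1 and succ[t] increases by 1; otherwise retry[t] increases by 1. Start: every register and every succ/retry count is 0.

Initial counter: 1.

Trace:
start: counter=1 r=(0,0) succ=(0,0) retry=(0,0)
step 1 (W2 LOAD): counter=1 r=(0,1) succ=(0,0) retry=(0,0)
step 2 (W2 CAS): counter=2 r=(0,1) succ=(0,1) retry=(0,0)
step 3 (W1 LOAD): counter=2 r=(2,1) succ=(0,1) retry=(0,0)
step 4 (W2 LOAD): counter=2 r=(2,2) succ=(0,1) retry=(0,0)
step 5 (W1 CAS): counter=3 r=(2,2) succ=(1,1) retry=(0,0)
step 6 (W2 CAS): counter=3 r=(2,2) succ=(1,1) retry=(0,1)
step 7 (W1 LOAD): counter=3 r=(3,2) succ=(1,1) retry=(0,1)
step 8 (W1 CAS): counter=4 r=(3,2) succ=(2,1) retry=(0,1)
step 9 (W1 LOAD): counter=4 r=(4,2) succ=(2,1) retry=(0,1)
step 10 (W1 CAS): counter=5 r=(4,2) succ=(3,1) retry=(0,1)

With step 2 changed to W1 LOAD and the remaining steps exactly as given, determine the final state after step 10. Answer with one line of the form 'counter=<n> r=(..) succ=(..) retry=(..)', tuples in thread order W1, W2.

counter=4 r=(3,1) succ=(3,0) retry=(0,1)

(re-executing from step 2 with the substitution; state before step 2: counter=1 r=(0,1) succ=(0,0) retry=(0,0))
step 2 (W1 LOAD): counter=1 r=(1,1) succ=(0,0) retry=(0,0)
step 3 (W1 LOAD): counter=1 r=(1,1) succ=(0,0) retry=(0,0)
step 4 (W2 LOAD): counter=1 r=(1,1) succ=(0,0) retry=(0,0)
step 5 (W1 CAS): counter=2 r=(1,1) succ=(1,0) retry=(0,0)
step 6 (W2 CAS): counter=2 r=(1,1) succ=(1,0) retry=(0,1)
step 7 (W1 LOAD): counter=2 r=(2,1) succ=(1,0) retry=(0,1)
step 8 (W1 CAS): counter=3 r=(2,1) succ=(2,0) retry=(0,1)
step 9 (W1 LOAD): counter=3 r=(3,1) succ=(2,0) retry=(0,1)
step 10 (W1 CAS): counter=4 r=(3,1) succ=(3,0) retry=(0,1)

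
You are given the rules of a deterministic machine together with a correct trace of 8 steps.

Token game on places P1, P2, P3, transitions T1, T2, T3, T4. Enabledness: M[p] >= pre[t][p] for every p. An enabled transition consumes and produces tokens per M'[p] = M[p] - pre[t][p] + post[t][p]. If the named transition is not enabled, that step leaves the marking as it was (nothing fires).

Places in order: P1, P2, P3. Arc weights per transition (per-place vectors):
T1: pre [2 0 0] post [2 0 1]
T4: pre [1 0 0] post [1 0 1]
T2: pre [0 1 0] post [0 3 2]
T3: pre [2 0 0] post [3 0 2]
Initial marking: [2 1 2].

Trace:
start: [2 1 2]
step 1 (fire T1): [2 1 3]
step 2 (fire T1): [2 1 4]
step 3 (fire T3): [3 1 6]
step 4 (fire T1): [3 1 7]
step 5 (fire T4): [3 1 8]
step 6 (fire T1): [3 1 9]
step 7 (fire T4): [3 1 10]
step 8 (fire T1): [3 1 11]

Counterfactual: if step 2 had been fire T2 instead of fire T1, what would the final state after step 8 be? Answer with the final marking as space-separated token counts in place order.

3 3 12

(re-executing from step 2 with the substitution; state before step 2: [2 1 3])
step 2 (fire T2): [2 3 5]
step 3 (fire T3): [3 3 7]
step 4 (fire T1): [3 3 8]
step 5 (fire T4): [3 3 9]
step 6 (fire T1): [3 3 10]
step 7 (fire T4): [3 3 11]
step 8 (fire T1): [3 3 12]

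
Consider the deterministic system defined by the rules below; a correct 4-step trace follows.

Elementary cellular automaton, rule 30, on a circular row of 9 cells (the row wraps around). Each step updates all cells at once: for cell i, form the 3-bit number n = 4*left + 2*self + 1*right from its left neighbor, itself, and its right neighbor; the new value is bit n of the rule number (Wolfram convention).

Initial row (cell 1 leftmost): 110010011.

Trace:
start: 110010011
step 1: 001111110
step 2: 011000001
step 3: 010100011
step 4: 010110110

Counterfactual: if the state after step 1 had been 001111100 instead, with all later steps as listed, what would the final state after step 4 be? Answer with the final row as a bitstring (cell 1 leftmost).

000111100

state after step 1 := 001111100
step 2: 011000010
step 3: 110100111
step 4: 000111100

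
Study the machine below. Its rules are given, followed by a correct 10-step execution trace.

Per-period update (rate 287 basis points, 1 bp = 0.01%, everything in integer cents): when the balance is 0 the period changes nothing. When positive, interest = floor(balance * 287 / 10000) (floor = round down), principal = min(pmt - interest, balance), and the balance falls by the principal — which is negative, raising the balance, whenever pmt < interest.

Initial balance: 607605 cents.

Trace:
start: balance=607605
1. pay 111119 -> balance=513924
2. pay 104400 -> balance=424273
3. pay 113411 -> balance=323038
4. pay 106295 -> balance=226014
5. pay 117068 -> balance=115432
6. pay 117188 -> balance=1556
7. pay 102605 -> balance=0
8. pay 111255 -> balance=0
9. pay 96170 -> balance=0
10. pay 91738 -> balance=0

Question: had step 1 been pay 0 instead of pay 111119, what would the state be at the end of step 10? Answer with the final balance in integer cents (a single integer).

(re-executing from step 1 with the substitution; state before step 1: balance=607605)
1. pay 0 -> balance=625043
2. pay 104400 -> balance=538581
3. pay 113411 -> balance=440627
4. pay 106295 -> balance=346977
5. pay 117068 -> balance=239867
6. pay 117188 -> balance=129563
7. pay 102605 -> balance=30676
8. pay 111255 -> balance=0
9. pay 96170 -> balance=0
10. pay 91738 -> balance=0

0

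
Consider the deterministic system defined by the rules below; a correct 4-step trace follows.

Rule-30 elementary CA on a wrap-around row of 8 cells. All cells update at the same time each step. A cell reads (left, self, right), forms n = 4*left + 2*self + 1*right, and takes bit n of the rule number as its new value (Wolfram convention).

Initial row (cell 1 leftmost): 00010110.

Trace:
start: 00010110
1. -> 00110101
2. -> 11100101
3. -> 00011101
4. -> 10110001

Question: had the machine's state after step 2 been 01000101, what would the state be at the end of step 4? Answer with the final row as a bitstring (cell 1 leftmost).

state after step 2 := 01000101
3. -> 01101101
4. -> 01001001

01001001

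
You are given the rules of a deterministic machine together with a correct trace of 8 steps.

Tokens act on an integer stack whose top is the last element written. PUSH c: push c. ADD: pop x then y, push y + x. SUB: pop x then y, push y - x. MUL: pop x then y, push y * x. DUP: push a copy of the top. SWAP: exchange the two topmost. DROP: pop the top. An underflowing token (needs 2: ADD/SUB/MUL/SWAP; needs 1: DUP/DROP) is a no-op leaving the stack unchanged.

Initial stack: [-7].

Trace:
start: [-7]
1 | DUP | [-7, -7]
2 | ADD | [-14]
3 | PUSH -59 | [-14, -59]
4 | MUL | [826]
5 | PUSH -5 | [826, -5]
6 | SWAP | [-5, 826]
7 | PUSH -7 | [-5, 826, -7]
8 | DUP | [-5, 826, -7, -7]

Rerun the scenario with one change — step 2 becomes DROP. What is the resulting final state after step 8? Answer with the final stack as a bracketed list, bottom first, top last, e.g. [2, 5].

[-5, 413, -7, -7]

(re-executing from step 2 with the substitution; state before step 2: [-7, -7])
2 | DROP | [-7]
3 | PUSH -59 | [-7, -59]
4 | MUL | [413]
5 | PUSH -5 | [413, -5]
6 | SWAP | [-5, 413]
7 | PUSH -7 | [-5, 413, -7]
8 | DUP | [-5, 413, -7, -7]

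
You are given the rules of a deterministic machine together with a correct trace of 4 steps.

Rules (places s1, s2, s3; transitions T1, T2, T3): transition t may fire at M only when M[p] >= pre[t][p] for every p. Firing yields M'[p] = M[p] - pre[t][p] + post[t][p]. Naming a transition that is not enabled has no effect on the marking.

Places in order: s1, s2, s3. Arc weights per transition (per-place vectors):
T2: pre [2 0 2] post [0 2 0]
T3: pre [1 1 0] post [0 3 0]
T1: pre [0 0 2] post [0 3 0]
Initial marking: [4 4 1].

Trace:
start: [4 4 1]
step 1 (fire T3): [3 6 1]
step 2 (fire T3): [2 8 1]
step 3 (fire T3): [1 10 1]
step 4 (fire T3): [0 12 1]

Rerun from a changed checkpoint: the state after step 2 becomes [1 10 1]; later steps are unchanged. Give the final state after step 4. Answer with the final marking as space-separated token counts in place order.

state after step 2 := [1 10 1]
step 3 (fire T3): [0 12 1]
step 4 (fire T3): [0 12 1]

0 12 1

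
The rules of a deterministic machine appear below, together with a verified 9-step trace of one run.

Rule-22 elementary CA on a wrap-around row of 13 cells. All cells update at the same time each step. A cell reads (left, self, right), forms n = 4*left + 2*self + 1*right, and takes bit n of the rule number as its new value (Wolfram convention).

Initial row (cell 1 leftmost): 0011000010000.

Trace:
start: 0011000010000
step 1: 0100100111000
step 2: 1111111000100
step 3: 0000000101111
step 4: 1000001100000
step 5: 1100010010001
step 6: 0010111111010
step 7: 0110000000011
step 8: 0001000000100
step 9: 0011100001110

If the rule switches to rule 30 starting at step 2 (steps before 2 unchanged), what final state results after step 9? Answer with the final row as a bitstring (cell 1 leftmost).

0110110111100

(re-executing steps 2..9 under rule 30; state before step 2: 0100100111000)
step 2: 1111111100100
step 3: 1000000011111
step 4: 0100000110000
step 5: 1110001101000
step 6: 1001011001101
step 7: 0111010111001
step 8: 0100010100111
step 9: 0110110111100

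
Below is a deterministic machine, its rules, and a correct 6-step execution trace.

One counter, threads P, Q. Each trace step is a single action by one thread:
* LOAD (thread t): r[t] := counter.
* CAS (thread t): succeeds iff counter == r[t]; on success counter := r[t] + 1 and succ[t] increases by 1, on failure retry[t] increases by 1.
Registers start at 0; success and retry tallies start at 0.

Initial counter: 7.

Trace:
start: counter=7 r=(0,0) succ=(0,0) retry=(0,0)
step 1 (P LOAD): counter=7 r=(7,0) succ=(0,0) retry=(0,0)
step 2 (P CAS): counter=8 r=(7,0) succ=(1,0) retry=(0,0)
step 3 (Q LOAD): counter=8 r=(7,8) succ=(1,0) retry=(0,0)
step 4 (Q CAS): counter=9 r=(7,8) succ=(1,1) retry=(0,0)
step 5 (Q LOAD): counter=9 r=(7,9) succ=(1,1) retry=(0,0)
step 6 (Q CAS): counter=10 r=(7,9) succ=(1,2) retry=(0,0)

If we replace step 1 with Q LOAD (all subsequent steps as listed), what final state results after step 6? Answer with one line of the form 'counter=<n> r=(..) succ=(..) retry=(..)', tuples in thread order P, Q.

(re-executing from step 1 with the substitution; state before step 1: counter=7 r=(0,0) succ=(0,0) retry=(0,0))
step 1 (Q LOAD): counter=7 r=(0,7) succ=(0,0) retry=(0,0)
step 2 (P CAS): counter=7 r=(0,7) succ=(0,0) retry=(1,0)
step 3 (Q LOAD): counter=7 r=(0,7) succ=(0,0) retry=(1,0)
step 4 (Q CAS): counter=8 r=(0,7) succ=(0,1) retry=(1,0)
step 5 (Q LOAD): counter=8 r=(0,8) succ=(0,1) retry=(1,0)
step 6 (Q CAS): counter=9 r=(0,8) succ=(0,2) retry=(1,0)

counter=9 r=(0,8) succ=(0,2) retry=(1,0)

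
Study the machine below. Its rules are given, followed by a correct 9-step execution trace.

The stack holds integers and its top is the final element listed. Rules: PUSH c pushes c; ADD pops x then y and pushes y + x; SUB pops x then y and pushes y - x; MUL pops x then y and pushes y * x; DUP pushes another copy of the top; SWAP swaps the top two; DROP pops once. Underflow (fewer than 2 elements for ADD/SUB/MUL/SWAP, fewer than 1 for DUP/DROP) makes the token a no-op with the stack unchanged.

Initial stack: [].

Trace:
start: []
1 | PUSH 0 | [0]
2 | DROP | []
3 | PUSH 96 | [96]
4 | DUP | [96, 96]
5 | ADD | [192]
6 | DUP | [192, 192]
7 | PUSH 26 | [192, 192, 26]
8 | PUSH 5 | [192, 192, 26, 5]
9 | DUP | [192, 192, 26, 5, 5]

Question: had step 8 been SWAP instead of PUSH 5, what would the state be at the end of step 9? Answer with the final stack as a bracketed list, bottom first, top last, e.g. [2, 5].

(re-executing from step 8 with the substitution; state before step 8: [192, 192, 26])
8 | SWAP | [192, 26, 192]
9 | DUP | [192, 26, 192, 192]

[192, 26, 192, 192]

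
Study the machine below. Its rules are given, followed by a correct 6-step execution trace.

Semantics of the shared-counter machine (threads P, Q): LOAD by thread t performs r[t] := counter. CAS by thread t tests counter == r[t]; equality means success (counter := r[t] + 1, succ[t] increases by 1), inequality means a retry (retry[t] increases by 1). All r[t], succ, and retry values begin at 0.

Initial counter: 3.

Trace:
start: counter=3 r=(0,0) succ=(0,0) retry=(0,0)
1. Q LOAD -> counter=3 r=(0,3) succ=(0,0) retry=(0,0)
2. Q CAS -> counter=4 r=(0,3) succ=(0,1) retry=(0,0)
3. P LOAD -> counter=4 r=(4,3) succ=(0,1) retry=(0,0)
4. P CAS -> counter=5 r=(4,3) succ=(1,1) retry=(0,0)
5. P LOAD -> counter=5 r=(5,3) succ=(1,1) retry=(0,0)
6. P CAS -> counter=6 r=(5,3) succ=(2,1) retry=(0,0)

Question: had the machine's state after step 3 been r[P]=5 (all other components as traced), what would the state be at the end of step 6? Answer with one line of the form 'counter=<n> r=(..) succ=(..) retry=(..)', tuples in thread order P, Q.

counter=5 r=(4,3) succ=(1,1) retry=(1,0)

state after step 3 := counter=4 r=(5,3) succ=(0,1) retry=(0,0)
4. P CAS -> counter=4 r=(5,3) succ=(0,1) retry=(1,0)
5. P LOAD -> counter=4 r=(4,3) succ=(0,1) retry=(1,0)
6. P CAS -> counter=5 r=(4,3) succ=(1,1) retry=(1,0)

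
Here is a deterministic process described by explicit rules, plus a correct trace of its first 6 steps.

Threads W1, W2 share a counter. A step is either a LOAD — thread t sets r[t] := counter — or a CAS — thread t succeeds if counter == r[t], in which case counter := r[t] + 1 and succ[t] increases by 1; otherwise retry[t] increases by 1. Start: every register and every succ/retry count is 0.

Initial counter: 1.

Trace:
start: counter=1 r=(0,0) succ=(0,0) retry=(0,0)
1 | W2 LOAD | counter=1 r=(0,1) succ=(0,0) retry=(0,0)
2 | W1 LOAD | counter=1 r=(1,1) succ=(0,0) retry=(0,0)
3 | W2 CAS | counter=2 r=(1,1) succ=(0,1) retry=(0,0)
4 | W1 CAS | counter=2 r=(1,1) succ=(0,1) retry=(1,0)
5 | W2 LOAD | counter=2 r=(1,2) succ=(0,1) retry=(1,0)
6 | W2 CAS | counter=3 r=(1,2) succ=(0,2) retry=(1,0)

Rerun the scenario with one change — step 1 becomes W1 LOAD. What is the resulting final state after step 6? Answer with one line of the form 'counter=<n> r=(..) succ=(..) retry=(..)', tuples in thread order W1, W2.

(re-executing from step 1 with the substitution; state before step 1: counter=1 r=(0,0) succ=(0,0) retry=(0,0))
1 | W1 LOAD | counter=1 r=(1,0) succ=(0,0) retry=(0,0)
2 | W1 LOAD | counter=1 r=(1,0) succ=(0,0) retry=(0,0)
3 | W2 CAS | counter=1 r=(1,0) succ=(0,0) retry=(0,1)
4 | W1 CAS | counter=2 r=(1,0) succ=(1,0) retry=(0,1)
5 | W2 LOAD | counter=2 r=(1,2) succ=(1,0) retry=(0,1)
6 | W2 CAS | counter=3 r=(1,2) succ=(1,1) retry=(0,1)

counter=3 r=(1,2) succ=(1,1) retry=(0,1)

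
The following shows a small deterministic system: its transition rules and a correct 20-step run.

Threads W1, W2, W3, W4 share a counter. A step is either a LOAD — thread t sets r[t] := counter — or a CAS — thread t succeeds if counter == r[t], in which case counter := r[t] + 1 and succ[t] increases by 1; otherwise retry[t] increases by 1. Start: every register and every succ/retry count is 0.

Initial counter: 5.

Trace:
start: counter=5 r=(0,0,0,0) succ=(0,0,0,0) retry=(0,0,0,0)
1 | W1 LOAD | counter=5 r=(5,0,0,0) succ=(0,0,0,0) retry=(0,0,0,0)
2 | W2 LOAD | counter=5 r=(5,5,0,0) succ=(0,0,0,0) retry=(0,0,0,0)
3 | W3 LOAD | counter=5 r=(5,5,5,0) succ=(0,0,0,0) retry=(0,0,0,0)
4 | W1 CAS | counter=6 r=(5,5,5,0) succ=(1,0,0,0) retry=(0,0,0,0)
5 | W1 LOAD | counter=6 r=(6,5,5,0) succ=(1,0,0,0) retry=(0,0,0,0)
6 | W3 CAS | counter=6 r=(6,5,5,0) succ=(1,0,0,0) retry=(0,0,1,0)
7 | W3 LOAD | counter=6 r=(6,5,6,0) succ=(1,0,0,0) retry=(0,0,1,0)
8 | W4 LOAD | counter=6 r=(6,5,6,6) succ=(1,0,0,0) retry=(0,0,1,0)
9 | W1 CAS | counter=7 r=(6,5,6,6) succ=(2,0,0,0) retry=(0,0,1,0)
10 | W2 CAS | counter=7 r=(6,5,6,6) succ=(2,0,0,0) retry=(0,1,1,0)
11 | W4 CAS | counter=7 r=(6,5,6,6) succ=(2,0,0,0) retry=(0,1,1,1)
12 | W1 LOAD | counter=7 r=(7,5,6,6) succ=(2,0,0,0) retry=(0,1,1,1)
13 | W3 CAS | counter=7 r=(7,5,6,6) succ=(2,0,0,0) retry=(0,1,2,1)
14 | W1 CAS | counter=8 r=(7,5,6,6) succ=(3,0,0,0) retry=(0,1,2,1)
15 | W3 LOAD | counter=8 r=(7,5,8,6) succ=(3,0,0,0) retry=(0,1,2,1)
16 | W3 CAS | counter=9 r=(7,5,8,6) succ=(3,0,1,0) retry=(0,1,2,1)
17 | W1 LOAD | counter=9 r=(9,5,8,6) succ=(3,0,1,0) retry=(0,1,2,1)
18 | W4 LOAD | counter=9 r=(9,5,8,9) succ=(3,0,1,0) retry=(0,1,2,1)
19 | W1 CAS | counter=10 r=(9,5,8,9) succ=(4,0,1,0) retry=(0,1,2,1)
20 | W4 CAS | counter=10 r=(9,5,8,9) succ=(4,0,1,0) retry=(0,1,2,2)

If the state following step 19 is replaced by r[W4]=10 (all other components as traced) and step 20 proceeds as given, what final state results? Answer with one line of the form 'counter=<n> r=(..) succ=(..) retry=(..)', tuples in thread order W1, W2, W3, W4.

state after step 19 := counter=10 r=(9,5,8,10) succ=(4,0,1,0) retry=(0,1,2,1)
20 | W4 CAS | counter=11 r=(9,5,8,10) succ=(4,0,1,1) retry=(0,1,2,1)

counter=11 r=(9,5,8,10) succ=(4,0,1,1) retry=(0,1,2,1)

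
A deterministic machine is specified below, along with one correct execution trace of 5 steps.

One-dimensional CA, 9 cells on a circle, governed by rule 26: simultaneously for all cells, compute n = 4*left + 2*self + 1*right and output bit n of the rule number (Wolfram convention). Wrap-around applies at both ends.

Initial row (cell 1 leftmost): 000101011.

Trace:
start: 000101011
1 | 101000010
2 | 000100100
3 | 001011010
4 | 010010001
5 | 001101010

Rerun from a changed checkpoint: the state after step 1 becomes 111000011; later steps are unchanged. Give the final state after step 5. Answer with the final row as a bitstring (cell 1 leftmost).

state after step 1 := 111000011
2 | 000100110
3 | 001011101
4 | 110010000
5 | 101101001

101101001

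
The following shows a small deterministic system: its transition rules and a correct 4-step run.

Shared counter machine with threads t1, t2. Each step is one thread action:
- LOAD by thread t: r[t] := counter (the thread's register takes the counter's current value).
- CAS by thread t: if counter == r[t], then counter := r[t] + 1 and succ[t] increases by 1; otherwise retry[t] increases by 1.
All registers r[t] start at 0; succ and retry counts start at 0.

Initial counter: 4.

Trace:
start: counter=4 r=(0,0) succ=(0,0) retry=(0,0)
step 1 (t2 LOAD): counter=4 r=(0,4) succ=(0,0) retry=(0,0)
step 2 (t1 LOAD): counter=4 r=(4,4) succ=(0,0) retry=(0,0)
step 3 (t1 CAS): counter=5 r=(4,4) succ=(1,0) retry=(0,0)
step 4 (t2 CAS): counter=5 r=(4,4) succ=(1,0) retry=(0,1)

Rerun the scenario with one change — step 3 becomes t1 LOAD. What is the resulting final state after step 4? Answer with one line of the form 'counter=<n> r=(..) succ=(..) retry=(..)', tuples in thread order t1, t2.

(re-executing from step 3 with the substitution; state before step 3: counter=4 r=(4,4) succ=(0,0) retry=(0,0))
step 3 (t1 LOAD): counter=4 r=(4,4) succ=(0,0) retry=(0,0)
step 4 (t2 CAS): counter=5 r=(4,4) succ=(0,1) retry=(0,0)

counter=5 r=(4,4) succ=(0,1) retry=(0,0)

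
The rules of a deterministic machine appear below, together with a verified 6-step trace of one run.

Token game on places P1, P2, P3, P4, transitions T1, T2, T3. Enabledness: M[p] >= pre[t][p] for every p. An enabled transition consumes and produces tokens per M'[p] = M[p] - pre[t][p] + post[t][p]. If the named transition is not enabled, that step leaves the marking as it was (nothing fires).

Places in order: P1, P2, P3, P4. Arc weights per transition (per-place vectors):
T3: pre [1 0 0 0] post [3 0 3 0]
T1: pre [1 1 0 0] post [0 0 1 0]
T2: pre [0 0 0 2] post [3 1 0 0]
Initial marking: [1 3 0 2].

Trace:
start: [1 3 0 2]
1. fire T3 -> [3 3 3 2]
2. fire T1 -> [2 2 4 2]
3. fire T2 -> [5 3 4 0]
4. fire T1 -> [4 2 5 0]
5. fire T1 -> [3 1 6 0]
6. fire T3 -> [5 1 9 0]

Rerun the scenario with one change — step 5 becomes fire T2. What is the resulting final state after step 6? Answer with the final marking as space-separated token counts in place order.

6 2 8 0

(re-executing from step 5 with the substitution; state before step 5: [4 2 5 0])
5. fire T2 -> [4 2 5 0]
6. fire T3 -> [6 2 8 0]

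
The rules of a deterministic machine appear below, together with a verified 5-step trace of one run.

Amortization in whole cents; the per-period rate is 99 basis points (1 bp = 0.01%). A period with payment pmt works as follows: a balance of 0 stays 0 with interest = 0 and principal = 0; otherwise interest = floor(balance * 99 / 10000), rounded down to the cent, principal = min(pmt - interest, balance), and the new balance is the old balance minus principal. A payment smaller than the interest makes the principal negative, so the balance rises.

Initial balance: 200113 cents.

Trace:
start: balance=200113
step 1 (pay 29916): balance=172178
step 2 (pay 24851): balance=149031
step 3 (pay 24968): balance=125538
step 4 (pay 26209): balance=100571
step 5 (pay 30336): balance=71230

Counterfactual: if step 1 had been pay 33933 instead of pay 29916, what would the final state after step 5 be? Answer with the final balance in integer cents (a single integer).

(re-executing from step 1 with the substitution; state before step 1: balance=200113)
step 1 (pay 33933): balance=168161
step 2 (pay 24851): balance=144974
step 3 (pay 24968): balance=121441
step 4 (pay 26209): balance=96434
step 5 (pay 30336): balance=67052

67052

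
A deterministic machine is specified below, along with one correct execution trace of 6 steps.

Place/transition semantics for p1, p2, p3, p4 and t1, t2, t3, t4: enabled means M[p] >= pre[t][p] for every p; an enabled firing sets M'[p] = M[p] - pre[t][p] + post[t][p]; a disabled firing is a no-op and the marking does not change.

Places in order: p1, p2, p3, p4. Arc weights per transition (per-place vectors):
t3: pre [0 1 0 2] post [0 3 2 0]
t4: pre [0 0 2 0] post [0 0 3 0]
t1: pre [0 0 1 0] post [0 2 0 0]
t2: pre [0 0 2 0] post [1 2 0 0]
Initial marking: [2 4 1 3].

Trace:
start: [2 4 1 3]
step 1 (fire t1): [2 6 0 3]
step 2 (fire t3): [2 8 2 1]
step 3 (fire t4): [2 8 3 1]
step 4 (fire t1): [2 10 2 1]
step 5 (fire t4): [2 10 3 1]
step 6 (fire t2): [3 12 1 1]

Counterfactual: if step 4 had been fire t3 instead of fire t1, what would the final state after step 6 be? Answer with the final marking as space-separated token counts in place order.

3 10 2 1

(re-executing from step 4 with the substitution; state before step 4: [2 8 3 1])
step 4 (fire t3): [2 8 3 1]
step 5 (fire t4): [2 8 4 1]
step 6 (fire t2): [3 10 2 1]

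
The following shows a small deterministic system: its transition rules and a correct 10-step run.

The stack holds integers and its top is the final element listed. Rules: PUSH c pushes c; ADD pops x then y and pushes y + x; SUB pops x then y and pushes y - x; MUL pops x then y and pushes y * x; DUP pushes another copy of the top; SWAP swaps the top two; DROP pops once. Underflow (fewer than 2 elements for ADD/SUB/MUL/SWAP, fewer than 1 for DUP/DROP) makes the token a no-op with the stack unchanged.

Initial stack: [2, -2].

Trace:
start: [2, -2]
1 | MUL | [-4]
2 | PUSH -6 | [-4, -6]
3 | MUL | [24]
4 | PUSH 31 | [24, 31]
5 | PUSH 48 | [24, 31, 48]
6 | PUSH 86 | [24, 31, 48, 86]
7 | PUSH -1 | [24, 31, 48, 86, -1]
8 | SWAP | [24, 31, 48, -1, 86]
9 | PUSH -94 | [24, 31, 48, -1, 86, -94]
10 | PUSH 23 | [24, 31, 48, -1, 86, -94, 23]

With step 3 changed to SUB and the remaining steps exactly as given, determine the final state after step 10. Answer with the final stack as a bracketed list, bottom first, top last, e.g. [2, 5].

[2, 31, 48, -1, 86, -94, 23]

(re-executing from step 3 with the substitution; state before step 3: [-4, -6])
3 | SUB | [2]
4 | PUSH 31 | [2, 31]
5 | PUSH 48 | [2, 31, 48]
6 | PUSH 86 | [2, 31, 48, 86]
7 | PUSH -1 | [2, 31, 48, 86, -1]
8 | SWAP | [2, 31, 48, -1, 86]
9 | PUSH -94 | [2, 31, 48, -1, 86, -94]
10 | PUSH 23 | [2, 31, 48, -1, 86, -94, 23]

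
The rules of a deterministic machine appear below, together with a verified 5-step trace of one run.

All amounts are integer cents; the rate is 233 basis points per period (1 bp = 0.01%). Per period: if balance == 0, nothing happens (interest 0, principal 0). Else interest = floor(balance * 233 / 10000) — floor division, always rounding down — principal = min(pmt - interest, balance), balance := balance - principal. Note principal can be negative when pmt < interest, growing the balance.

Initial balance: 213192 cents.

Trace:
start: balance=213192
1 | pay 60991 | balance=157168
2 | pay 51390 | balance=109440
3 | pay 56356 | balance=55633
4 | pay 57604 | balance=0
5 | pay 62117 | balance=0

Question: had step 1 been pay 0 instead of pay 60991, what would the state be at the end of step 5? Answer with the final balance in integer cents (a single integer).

(re-executing from step 1 with the substitution; state before step 1: balance=213192)
1 | pay 0 | balance=218159
2 | pay 51390 | balance=171852
3 | pay 56356 | balance=119500
4 | pay 57604 | balance=64680
5 | pay 62117 | balance=4070

4070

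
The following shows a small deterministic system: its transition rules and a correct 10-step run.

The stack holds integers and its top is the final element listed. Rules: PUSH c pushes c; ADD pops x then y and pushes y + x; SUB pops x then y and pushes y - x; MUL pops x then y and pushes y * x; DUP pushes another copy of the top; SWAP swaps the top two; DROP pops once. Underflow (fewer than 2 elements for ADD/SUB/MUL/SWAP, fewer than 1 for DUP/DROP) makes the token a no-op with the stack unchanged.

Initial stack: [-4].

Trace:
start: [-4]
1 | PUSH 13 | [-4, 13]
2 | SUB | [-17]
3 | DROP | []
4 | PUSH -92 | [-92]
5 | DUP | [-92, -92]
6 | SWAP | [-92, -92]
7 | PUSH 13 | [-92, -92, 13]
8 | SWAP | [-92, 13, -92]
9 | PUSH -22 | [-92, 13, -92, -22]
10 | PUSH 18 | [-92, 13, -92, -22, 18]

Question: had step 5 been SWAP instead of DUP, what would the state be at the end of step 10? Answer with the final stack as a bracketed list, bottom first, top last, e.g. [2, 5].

[13, -92, -22, 18]

(re-executing from step 5 with the substitution; state before step 5: [-92])
5 | SWAP | [-92]
6 | SWAP | [-92]
7 | PUSH 13 | [-92, 13]
8 | SWAP | [13, -92]
9 | PUSH -22 | [13, -92, -22]
10 | PUSH 18 | [13, -92, -22, 18]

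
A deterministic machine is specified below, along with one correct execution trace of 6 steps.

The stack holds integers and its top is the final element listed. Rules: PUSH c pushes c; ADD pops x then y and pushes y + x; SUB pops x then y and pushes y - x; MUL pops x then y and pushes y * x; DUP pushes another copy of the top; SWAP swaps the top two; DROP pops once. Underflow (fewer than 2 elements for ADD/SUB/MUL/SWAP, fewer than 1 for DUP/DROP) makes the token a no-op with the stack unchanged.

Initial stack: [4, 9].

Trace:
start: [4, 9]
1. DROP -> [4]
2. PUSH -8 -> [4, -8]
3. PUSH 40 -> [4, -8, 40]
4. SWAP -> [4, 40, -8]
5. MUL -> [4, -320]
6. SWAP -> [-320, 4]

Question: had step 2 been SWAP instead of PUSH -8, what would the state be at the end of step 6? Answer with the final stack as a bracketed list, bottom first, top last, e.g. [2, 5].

(re-executing from step 2 with the substitution; state before step 2: [4])
2. SWAP -> [4]
3. PUSH 40 -> [4, 40]
4. SWAP -> [40, 4]
5. MUL -> [160]
6. SWAP -> [160]

[160]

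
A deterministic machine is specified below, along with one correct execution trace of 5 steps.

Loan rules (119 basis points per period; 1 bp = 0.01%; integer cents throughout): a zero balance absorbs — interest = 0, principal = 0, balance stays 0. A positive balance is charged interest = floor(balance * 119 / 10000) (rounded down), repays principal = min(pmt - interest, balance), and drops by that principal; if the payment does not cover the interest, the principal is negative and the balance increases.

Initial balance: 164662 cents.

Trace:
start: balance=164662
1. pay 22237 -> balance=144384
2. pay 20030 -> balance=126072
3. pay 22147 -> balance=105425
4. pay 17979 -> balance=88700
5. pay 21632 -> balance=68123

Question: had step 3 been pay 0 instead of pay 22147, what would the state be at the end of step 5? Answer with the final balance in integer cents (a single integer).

90801

(re-executing from step 3 with the substitution; state before step 3: balance=126072)
3. pay 0 -> balance=127572
4. pay 17979 -> balance=111111
5. pay 21632 -> balance=90801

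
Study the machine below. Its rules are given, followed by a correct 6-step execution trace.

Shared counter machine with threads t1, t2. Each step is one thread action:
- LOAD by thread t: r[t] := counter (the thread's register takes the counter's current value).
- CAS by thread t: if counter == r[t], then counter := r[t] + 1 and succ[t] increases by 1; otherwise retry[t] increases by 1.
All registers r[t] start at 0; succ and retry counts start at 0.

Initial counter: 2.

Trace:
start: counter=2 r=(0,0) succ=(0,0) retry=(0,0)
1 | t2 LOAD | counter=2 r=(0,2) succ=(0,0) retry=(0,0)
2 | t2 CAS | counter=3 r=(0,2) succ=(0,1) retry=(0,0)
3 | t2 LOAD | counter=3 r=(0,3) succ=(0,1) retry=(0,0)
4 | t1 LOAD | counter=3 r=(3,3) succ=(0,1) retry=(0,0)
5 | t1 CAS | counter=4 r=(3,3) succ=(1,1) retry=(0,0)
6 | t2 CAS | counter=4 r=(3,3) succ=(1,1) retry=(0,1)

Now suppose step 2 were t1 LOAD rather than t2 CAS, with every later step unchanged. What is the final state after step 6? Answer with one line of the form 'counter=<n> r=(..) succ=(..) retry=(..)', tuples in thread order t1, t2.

counter=3 r=(2,2) succ=(1,0) retry=(0,1)

(re-executing from step 2 with the substitution; state before step 2: counter=2 r=(0,2) succ=(0,0) retry=(0,0))
2 | t1 LOAD | counter=2 r=(2,2) succ=(0,0) retry=(0,0)
3 | t2 LOAD | counter=2 r=(2,2) succ=(0,0) retry=(0,0)
4 | t1 LOAD | counter=2 r=(2,2) succ=(0,0) retry=(0,0)
5 | t1 CAS | counter=3 r=(2,2) succ=(1,0) retry=(0,0)
6 | t2 CAS | counter=3 r=(2,2) succ=(1,0) retry=(0,1)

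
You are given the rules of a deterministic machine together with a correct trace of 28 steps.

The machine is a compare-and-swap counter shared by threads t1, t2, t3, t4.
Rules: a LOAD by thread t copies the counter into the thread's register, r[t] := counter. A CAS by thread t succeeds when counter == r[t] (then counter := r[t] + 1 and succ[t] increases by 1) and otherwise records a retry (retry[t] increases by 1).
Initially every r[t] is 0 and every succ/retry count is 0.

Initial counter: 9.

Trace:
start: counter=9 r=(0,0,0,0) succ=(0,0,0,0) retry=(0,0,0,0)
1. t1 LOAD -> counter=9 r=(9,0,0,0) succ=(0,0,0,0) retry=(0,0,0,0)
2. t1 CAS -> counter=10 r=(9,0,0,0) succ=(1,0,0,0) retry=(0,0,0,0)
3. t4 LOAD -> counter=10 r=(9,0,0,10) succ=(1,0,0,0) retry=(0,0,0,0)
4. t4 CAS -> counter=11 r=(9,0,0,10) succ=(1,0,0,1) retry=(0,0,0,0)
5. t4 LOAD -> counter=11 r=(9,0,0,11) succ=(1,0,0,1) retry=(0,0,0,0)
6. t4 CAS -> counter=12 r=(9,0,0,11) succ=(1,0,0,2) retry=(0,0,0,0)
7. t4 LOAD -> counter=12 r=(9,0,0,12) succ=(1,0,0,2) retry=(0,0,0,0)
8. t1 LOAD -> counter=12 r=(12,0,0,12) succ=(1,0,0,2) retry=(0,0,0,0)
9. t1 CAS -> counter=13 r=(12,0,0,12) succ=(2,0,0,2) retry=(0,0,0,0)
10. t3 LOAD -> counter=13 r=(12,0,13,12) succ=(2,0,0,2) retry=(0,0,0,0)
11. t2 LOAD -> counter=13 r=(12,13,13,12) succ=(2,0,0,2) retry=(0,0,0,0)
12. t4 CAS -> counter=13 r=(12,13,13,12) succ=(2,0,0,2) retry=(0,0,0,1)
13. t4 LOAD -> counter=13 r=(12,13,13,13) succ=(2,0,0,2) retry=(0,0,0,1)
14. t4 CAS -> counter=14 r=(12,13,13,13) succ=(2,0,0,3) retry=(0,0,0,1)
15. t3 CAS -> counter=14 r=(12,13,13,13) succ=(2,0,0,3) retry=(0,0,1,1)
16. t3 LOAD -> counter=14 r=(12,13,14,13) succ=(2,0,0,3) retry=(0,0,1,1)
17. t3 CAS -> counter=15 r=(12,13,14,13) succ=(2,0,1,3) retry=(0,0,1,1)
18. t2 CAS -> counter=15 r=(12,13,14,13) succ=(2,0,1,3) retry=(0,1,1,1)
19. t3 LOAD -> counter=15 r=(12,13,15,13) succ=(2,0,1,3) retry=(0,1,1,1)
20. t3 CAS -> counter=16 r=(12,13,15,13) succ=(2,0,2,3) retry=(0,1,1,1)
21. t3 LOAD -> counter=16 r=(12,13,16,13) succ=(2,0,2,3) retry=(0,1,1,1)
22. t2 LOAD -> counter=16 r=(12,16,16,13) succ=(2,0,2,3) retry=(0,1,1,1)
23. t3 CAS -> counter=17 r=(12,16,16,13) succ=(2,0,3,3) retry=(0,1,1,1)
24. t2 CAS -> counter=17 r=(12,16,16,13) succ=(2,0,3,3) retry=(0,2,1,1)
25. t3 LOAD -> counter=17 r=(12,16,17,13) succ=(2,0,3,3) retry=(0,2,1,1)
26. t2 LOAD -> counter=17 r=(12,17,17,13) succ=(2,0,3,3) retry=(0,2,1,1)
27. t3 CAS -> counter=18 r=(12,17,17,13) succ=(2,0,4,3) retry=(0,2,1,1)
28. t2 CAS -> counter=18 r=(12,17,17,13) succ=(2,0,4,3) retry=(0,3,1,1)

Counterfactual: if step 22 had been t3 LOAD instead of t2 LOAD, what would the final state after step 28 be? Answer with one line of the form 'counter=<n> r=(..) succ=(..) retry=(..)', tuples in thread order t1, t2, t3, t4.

(re-executing from step 22 with the substitution; state before step 22: counter=16 r=(12,13,16,13) succ=(2,0,2,3) retry=(0,1,1,1))
22. t3 LOAD -> counter=16 r=(12,13,16,13) succ=(2,0,2,3) retry=(0,1,1,1)
23. t3 CAS -> counter=17 r=(12,13,16,13) succ=(2,0,3,3) retry=(0,1,1,1)
24. t2 CAS -> counter=17 r=(12,13,16,13) succ=(2,0,3,3) retry=(0,2,1,1)
25. t3 LOAD -> counter=17 r=(12,13,17,13) succ=(2,0,3,3) retry=(0,2,1,1)
26. t2 LOAD -> counter=17 r=(12,17,17,13) succ=(2,0,3,3) retry=(0,2,1,1)
27. t3 CAS -> counter=18 r=(12,17,17,13) succ=(2,0,4,3) retry=(0,2,1,1)
28. t2 CAS -> counter=18 r=(12,17,17,13) succ=(2,0,4,3) retry=(0,3,1,1)

counter=18 r=(12,17,17,13) succ=(2,0,4,3) retry=(0,3,1,1)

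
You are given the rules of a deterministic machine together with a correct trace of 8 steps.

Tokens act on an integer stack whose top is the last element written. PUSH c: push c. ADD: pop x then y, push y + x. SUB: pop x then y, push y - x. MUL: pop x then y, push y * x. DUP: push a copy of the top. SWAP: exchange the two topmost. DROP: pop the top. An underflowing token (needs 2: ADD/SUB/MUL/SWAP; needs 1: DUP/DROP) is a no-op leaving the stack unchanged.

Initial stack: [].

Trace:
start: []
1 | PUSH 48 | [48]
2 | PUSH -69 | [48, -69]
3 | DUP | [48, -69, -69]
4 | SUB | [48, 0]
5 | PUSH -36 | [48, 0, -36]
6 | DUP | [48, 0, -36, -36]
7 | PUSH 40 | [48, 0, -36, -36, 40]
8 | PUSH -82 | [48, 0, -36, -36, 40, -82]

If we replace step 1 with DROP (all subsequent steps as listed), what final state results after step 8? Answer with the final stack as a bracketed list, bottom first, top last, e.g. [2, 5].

(re-executing from step 1 with the substitution; state before step 1: [])
1 | DROP | []
2 | PUSH -69 | [-69]
3 | DUP | [-69, -69]
4 | SUB | [0]
5 | PUSH -36 | [0, -36]
6 | DUP | [0, -36, -36]
7 | PUSH 40 | [0, -36, -36, 40]
8 | PUSH -82 | [0, -36, -36, 40, -82]

[0, -36, -36, 40, -82]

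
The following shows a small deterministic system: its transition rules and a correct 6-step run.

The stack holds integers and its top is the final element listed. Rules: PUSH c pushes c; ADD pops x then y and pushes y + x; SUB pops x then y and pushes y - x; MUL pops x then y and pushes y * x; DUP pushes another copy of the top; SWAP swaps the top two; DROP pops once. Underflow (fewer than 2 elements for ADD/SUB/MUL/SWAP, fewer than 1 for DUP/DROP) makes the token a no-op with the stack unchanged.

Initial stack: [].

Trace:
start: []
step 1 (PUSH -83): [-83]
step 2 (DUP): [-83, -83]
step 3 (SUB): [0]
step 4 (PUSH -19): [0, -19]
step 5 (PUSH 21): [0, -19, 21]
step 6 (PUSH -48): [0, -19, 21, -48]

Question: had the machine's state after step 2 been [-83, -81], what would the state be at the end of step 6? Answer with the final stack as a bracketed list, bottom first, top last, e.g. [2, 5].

state after step 2 := [-83, -81]
step 3 (SUB): [-2]
step 4 (PUSH -19): [-2, -19]
step 5 (PUSH 21): [-2, -19, 21]
step 6 (PUSH -48): [-2, -19, 21, -48]

[-2, -19, 21, -48]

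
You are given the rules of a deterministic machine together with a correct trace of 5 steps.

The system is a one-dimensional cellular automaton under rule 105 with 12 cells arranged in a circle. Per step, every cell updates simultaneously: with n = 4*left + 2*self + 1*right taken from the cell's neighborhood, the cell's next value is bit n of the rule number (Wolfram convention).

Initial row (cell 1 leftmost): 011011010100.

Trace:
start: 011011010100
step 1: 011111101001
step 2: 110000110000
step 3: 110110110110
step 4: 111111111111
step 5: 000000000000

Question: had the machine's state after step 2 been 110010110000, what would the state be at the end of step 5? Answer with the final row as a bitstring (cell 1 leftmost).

011010110000

state after step 2 := 110010110000
step 3: 110001110110
step 4: 110101011111
step 5: 011010110000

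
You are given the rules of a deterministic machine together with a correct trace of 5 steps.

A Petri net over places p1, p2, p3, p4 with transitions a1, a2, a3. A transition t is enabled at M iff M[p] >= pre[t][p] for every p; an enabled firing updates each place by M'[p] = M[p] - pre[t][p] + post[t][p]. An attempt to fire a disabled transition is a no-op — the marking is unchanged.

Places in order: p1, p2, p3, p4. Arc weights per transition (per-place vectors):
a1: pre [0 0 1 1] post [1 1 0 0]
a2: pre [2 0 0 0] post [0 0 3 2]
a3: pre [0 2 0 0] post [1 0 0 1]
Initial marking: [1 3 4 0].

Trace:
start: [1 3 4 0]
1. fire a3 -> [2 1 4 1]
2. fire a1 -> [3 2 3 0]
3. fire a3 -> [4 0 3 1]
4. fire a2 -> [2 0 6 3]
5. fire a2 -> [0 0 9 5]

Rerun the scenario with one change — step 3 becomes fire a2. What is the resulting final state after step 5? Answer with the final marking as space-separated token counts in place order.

(re-executing from step 3 with the substitution; state before step 3: [3 2 3 0])
3. fire a2 -> [1 2 6 2]
4. fire a2 -> [1 2 6 2]
5. fire a2 -> [1 2 6 2]

1 2 6 2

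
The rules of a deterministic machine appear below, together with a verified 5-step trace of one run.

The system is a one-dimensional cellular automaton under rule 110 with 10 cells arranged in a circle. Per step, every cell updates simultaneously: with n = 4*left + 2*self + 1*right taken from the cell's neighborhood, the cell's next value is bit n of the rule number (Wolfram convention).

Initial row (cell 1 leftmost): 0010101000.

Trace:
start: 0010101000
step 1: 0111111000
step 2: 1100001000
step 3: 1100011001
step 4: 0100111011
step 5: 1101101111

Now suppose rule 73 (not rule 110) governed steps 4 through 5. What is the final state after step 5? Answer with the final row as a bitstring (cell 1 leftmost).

(re-executing steps 4..5 under rule 73; state before step 4: 1100011001)
step 4: 0101011001
step 5: 0000011000

0000011000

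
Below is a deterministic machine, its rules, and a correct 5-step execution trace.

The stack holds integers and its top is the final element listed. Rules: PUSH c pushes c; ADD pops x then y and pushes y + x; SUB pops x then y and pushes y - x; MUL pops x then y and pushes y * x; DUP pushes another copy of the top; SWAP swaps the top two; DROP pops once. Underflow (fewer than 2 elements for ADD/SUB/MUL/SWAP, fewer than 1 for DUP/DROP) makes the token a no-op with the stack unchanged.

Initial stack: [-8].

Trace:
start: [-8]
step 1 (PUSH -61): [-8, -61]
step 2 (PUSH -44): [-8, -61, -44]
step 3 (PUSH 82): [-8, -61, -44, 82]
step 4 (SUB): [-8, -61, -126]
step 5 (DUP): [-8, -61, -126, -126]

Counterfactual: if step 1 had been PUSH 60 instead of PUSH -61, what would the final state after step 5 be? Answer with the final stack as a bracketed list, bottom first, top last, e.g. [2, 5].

[-8, 60, -126, -126]

(re-executing from step 1 with the substitution; state before step 1: [-8])
step 1 (PUSH 60): [-8, 60]
step 2 (PUSH -44): [-8, 60, -44]
step 3 (PUSH 82): [-8, 60, -44, 82]
step 4 (SUB): [-8, 60, -126]
step 5 (DUP): [-8, 60, -126, -126]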